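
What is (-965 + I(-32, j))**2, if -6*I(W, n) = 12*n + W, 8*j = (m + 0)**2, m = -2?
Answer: 8305924/9 ≈ 9.2288e+5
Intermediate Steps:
j = 1/2 (j = (-2 + 0)**2/8 = (1/8)*(-2)**2 = (1/8)*4 = 1/2 ≈ 0.50000)
I(W, n) = -2*n - W/6 (I(W, n) = -(12*n + W)/6 = -(W + 12*n)/6 = -2*n - W/6)
(-965 + I(-32, j))**2 = (-965 + (-2*1/2 - 1/6*(-32)))**2 = (-965 + (-1 + 16/3))**2 = (-965 + 13/3)**2 = (-2882/3)**2 = 8305924/9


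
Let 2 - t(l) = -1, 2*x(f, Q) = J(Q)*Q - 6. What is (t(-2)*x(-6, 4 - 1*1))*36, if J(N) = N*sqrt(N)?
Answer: -324 + 486*sqrt(3) ≈ 517.78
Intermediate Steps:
J(N) = N**(3/2)
x(f, Q) = -3 + Q**(5/2)/2 (x(f, Q) = (Q**(3/2)*Q - 6)/2 = (Q**(5/2) - 6)/2 = (-6 + Q**(5/2))/2 = -3 + Q**(5/2)/2)
t(l) = 3 (t(l) = 2 - 1*(-1) = 2 + 1 = 3)
(t(-2)*x(-6, 4 - 1*1))*36 = (3*(-3 + (4 - 1*1)**(5/2)/2))*36 = (3*(-3 + (4 - 1)**(5/2)/2))*36 = (3*(-3 + 3**(5/2)/2))*36 = (3*(-3 + (9*sqrt(3))/2))*36 = (3*(-3 + 9*sqrt(3)/2))*36 = (-9 + 27*sqrt(3)/2)*36 = -324 + 486*sqrt(3)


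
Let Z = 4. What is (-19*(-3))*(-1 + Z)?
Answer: 171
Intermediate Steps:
(-19*(-3))*(-1 + Z) = (-19*(-3))*(-1 + 4) = 57*3 = 171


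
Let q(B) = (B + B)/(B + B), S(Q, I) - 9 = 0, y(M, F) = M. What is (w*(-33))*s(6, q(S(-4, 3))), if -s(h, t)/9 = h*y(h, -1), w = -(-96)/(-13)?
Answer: -1026432/13 ≈ -78956.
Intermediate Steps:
S(Q, I) = 9 (S(Q, I) = 9 + 0 = 9)
w = -96/13 (w = -(-96)*(-1)/13 = -1*96/13 = -96/13 ≈ -7.3846)
q(B) = 1 (q(B) = (2*B)/((2*B)) = (2*B)*(1/(2*B)) = 1)
s(h, t) = -9*h² (s(h, t) = -9*h*h = -9*h²)
(w*(-33))*s(6, q(S(-4, 3))) = (-96/13*(-33))*(-9*6²) = 3168*(-9*36)/13 = (3168/13)*(-324) = -1026432/13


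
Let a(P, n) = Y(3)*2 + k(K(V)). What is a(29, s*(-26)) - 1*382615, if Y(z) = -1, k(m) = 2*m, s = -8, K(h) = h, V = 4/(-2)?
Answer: -382621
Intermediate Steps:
V = -2 (V = 4*(-1/2) = -2)
a(P, n) = -6 (a(P, n) = -1*2 + 2*(-2) = -2 - 4 = -6)
a(29, s*(-26)) - 1*382615 = -6 - 1*382615 = -6 - 382615 = -382621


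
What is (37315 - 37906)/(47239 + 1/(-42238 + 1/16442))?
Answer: -410436022245/32806408198163 ≈ -0.012511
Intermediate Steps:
(37315 - 37906)/(47239 + 1/(-42238 + 1/16442)) = -591/(47239 + 1/(-42238 + 1/16442)) = -591/(47239 + 1/(-694477195/16442)) = -591/(47239 - 16442/694477195) = -591/32806408198163/694477195 = -591*694477195/32806408198163 = -410436022245/32806408198163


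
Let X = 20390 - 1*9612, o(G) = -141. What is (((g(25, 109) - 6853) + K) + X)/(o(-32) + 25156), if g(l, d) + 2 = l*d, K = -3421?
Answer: 3227/25015 ≈ 0.12900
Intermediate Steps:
g(l, d) = -2 + d*l (g(l, d) = -2 + l*d = -2 + d*l)
X = 10778 (X = 20390 - 9612 = 10778)
(((g(25, 109) - 6853) + K) + X)/(o(-32) + 25156) = ((((-2 + 109*25) - 6853) - 3421) + 10778)/(-141 + 25156) = ((((-2 + 2725) - 6853) - 3421) + 10778)/25015 = (((2723 - 6853) - 3421) + 10778)*(1/25015) = ((-4130 - 3421) + 10778)*(1/25015) = (-7551 + 10778)*(1/25015) = 3227*(1/25015) = 3227/25015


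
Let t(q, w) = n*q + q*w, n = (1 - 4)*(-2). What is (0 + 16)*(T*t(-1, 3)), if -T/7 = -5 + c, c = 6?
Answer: 1008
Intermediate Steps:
n = 6 (n = -3*(-2) = 6)
T = -7 (T = -7*(-5 + 6) = -7*1 = -7)
t(q, w) = 6*q + q*w
(0 + 16)*(T*t(-1, 3)) = (0 + 16)*(-(-7)*(6 + 3)) = 16*(-(-7)*9) = 16*(-7*(-9)) = 16*63 = 1008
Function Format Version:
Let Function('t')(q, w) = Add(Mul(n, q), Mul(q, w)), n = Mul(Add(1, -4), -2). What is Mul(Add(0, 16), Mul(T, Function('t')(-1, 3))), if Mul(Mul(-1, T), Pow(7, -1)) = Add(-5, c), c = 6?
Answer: 1008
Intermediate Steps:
n = 6 (n = Mul(-3, -2) = 6)
T = -7 (T = Mul(-7, Add(-5, 6)) = Mul(-7, 1) = -7)
Function('t')(q, w) = Add(Mul(6, q), Mul(q, w))
Mul(Add(0, 16), Mul(T, Function('t')(-1, 3))) = Mul(Add(0, 16), Mul(-7, Mul(-1, Add(6, 3)))) = Mul(16, Mul(-7, Mul(-1, 9))) = Mul(16, Mul(-7, -9)) = Mul(16, 63) = 1008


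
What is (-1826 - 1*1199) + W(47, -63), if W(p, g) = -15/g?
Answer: -63520/21 ≈ -3024.8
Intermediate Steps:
(-1826 - 1*1199) + W(47, -63) = (-1826 - 1*1199) - 15/(-63) = (-1826 - 1199) - 15*(-1/63) = -3025 + 5/21 = -63520/21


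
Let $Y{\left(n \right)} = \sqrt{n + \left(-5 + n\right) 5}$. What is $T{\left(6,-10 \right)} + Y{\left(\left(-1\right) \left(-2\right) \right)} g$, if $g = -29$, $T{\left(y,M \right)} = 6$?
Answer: $6 - 29 i \sqrt{13} \approx 6.0 - 104.56 i$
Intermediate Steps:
$Y{\left(n \right)} = \sqrt{-25 + 6 n}$ ($Y{\left(n \right)} = \sqrt{n + \left(-25 + 5 n\right)} = \sqrt{-25 + 6 n}$)
$T{\left(6,-10 \right)} + Y{\left(\left(-1\right) \left(-2\right) \right)} g = 6 + \sqrt{-25 + 6 \left(\left(-1\right) \left(-2\right)\right)} \left(-29\right) = 6 + \sqrt{-25 + 6 \cdot 2} \left(-29\right) = 6 + \sqrt{-25 + 12} \left(-29\right) = 6 + \sqrt{-13} \left(-29\right) = 6 + i \sqrt{13} \left(-29\right) = 6 - 29 i \sqrt{13}$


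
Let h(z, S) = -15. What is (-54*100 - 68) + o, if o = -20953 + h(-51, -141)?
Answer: -26436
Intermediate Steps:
o = -20968 (o = -20953 - 15 = -20968)
(-54*100 - 68) + o = (-54*100 - 68) - 20968 = (-5400 - 68) - 20968 = -5468 - 20968 = -26436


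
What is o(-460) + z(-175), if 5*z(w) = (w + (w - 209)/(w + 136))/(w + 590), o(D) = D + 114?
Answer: -9335497/26975 ≈ -346.08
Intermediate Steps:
o(D) = 114 + D
z(w) = (w + (-209 + w)/(136 + w))/(5*(590 + w)) (z(w) = ((w + (w - 209)/(w + 136))/(w + 590))/5 = ((w + (-209 + w)/(136 + w))/(590 + w))/5 = (w + (-209 + w)/(136 + w))/(5*(590 + w)))
o(-460) + z(-175) = (114 - 460) + (-209 + (-175)² + 137*(-175))/(5*(80240 + (-175)² + 726*(-175))) = -346 + (-209 + 30625 - 23975)/(5*(80240 + 30625 - 127050)) = -346 + (⅕)*6441/(-16185) = -346 + (⅕)*(-1/16185)*6441 = -346 - 2147/26975 = -9335497/26975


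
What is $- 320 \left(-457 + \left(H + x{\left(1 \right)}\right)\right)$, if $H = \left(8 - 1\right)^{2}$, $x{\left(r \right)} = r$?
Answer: $130240$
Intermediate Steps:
$H = 49$ ($H = 7^{2} = 49$)
$- 320 \left(-457 + \left(H + x{\left(1 \right)}\right)\right) = - 320 \left(-457 + \left(49 + 1\right)\right) = - 320 \left(-457 + 50\right) = \left(-320\right) \left(-407\right) = 130240$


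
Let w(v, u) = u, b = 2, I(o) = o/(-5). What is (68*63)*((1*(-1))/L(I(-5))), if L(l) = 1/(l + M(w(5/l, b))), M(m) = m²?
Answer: -21420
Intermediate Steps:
I(o) = -o/5 (I(o) = o*(-⅕) = -o/5)
L(l) = 1/(4 + l) (L(l) = 1/(l + 2²) = 1/(l + 4) = 1/(4 + l))
(68*63)*((1*(-1))/L(I(-5))) = (68*63)*((1*(-1))/(1/(4 - ⅕*(-5)))) = 4284*(-1/(1/(4 + 1))) = 4284*(-1/(1/5)) = 4284*(-1/⅕) = 4284*(-1*5) = 4284*(-5) = -21420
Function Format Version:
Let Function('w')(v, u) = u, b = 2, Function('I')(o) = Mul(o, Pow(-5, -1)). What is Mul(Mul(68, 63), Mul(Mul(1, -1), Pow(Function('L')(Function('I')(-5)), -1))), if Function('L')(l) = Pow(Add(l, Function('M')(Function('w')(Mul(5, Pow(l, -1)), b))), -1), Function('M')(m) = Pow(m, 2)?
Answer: -21420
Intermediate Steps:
Function('I')(o) = Mul(Rational(-1, 5), o) (Function('I')(o) = Mul(o, Rational(-1, 5)) = Mul(Rational(-1, 5), o))
Function('L')(l) = Pow(Add(4, l), -1) (Function('L')(l) = Pow(Add(l, Pow(2, 2)), -1) = Pow(Add(l, 4), -1) = Pow(Add(4, l), -1))
Mul(Mul(68, 63), Mul(Mul(1, -1), Pow(Function('L')(Function('I')(-5)), -1))) = Mul(Mul(68, 63), Mul(Mul(1, -1), Pow(Pow(Add(4, Mul(Rational(-1, 5), -5)), -1), -1))) = Mul(4284, Mul(-1, Pow(Pow(Add(4, 1), -1), -1))) = Mul(4284, Mul(-1, Pow(Pow(5, -1), -1))) = Mul(4284, Mul(-1, Pow(Rational(1, 5), -1))) = Mul(4284, Mul(-1, 5)) = Mul(4284, -5) = -21420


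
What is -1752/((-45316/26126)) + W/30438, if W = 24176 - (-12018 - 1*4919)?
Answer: 348773525521/344832102 ≈ 1011.4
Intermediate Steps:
W = 41113 (W = 24176 - (-12018 - 4919) = 24176 - 1*(-16937) = 24176 + 16937 = 41113)
-1752/((-45316/26126)) + W/30438 = -1752/((-45316/26126)) + 41113/30438 = -1752/((-45316*1/26126)) + 41113*(1/30438) = -1752/(-22658/13063) + 41113/30438 = -1752*(-13063/22658) + 41113/30438 = 11443188/11329 + 41113/30438 = 348773525521/344832102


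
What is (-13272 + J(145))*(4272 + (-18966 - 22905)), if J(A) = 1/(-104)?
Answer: 51897486111/104 ≈ 4.9901e+8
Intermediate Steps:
J(A) = -1/104
(-13272 + J(145))*(4272 + (-18966 - 22905)) = (-13272 - 1/104)*(4272 + (-18966 - 22905)) = -1380289*(4272 - 41871)/104 = -1380289/104*(-37599) = 51897486111/104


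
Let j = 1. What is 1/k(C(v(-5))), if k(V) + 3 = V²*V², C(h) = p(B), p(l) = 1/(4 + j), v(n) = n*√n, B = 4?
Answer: -625/1874 ≈ -0.33351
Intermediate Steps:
v(n) = n^(3/2)
p(l) = ⅕ (p(l) = 1/(4 + 1) = 1/5 = ⅕)
C(h) = ⅕
k(V) = -3 + V⁴ (k(V) = -3 + V²*V² = -3 + V⁴)
1/k(C(v(-5))) = 1/(-3 + (⅕)⁴) = 1/(-3 + 1/625) = 1/(-1874/625) = -625/1874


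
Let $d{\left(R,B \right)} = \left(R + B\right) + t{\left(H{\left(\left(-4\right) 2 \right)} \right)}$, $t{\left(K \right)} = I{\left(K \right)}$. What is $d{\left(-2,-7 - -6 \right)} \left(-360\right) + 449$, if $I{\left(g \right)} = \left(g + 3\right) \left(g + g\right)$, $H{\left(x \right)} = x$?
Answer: $-27271$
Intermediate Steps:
$I{\left(g \right)} = 2 g \left(3 + g\right)$ ($I{\left(g \right)} = \left(3 + g\right) 2 g = 2 g \left(3 + g\right)$)
$t{\left(K \right)} = 2 K \left(3 + K\right)$
$d{\left(R,B \right)} = 80 + B + R$ ($d{\left(R,B \right)} = \left(R + B\right) + 2 \left(\left(-4\right) 2\right) \left(3 - 8\right) = \left(B + R\right) + 2 \left(-8\right) \left(3 - 8\right) = \left(B + R\right) + 2 \left(-8\right) \left(-5\right) = \left(B + R\right) + 80 = 80 + B + R$)
$d{\left(-2,-7 - -6 \right)} \left(-360\right) + 449 = \left(80 - 1 - 2\right) \left(-360\right) + 449 = 77 \left(-360\right) + 449 = -27720 + 449 = -27271$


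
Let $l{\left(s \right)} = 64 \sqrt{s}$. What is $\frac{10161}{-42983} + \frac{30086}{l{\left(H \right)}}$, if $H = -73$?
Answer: $- \frac{10161}{42983} - \frac{15043 i \sqrt{73}}{2336} \approx -0.2364 - 55.02 i$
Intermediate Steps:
$\frac{10161}{-42983} + \frac{30086}{l{\left(H \right)}} = \frac{10161}{-42983} + \frac{30086}{64 \sqrt{-73}} = 10161 \left(- \frac{1}{42983}\right) + \frac{30086}{64 i \sqrt{73}} = - \frac{10161}{42983} + \frac{30086}{64 i \sqrt{73}} = - \frac{10161}{42983} + 30086 \left(- \frac{i \sqrt{73}}{4672}\right) = - \frac{10161}{42983} - \frac{15043 i \sqrt{73}}{2336}$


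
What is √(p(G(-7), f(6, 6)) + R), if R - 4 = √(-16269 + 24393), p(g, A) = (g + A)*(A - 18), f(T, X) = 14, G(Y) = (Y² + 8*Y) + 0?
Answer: √(-24 + 2*√2031) ≈ 8.1322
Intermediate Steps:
G(Y) = Y² + 8*Y
p(g, A) = (-18 + A)*(A + g) (p(g, A) = (A + g)*(-18 + A) = (-18 + A)*(A + g))
R = 4 + 2*√2031 (R = 4 + √(-16269 + 24393) = 4 + √8124 = 4 + 2*√2031 ≈ 94.133)
√(p(G(-7), f(6, 6)) + R) = √((14² - 18*14 - (-126)*(8 - 7) + 14*(-7*(8 - 7))) + (4 + 2*√2031)) = √((196 - 252 - (-126) + 14*(-7*1)) + (4 + 2*√2031)) = √((196 - 252 - 18*(-7) + 14*(-7)) + (4 + 2*√2031)) = √((196 - 252 + 126 - 98) + (4 + 2*√2031)) = √(-28 + (4 + 2*√2031)) = √(-24 + 2*√2031)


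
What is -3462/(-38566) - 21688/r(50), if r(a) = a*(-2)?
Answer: 104595701/482075 ≈ 216.97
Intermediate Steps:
r(a) = -2*a
-3462/(-38566) - 21688/r(50) = -3462/(-38566) - 21688/((-2*50)) = -3462*(-1/38566) - 21688/(-100) = 1731/19283 - 21688*(-1/100) = 1731/19283 + 5422/25 = 104595701/482075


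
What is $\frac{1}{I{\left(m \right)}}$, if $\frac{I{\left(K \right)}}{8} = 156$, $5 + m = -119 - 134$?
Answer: $\frac{1}{1248} \approx 0.00080128$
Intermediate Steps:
$m = -258$ ($m = -5 - 253 = -258$)
$I{\left(K \right)} = 1248$ ($I{\left(K \right)} = 8 \cdot 156 = 1248$)
$\frac{1}{I{\left(m \right)}} = \frac{1}{1248}$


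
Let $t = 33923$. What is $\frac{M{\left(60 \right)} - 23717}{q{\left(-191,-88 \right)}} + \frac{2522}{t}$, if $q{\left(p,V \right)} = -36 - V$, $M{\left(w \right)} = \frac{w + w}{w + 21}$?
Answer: $- \frac{21718000549}{47627892} \approx -455.99$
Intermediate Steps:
$M{\left(w \right)} = \frac{2 w}{21 + w}$
$\frac{M{\left(60 \right)} - 23717}{q{\left(-191,-88 \right)}} + \frac{2522}{t} = \frac{2 \cdot 60 \frac{1}{21 + 60} - 23717}{-36 - -88} + \frac{2522}{33923} = \frac{2 \cdot 60 \cdot \frac{1}{81} - 23717}{-36 + 88} + 2522 \cdot \frac{1}{33923} = \frac{2 \cdot 60 \cdot \frac{1}{81} - 23717}{52} + \frac{2522}{33923} = \left(\frac{40}{27} - 23717\right) \frac{1}{52} + \frac{2522}{33923} = \left(- \frac{640319}{27}\right) \frac{1}{52} + \frac{2522}{33923} = - \frac{640319}{1404} + \frac{2522}{33923} = - \frac{21718000549}{47627892}$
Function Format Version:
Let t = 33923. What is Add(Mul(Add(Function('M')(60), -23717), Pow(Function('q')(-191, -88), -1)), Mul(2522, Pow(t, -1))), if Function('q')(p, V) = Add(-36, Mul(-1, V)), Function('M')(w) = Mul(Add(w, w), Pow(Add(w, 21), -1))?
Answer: Rational(-21718000549, 47627892) ≈ -455.99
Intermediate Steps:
Function('M')(w) = Mul(2, w, Pow(Add(21, w), -1)) (Function('M')(w) = Mul(Mul(2, w), Pow(Add(21, w), -1)) = Mul(2, w, Pow(Add(21, w), -1)))
Add(Mul(Add(Function('M')(60), -23717), Pow(Function('q')(-191, -88), -1)), Mul(2522, Pow(t, -1))) = Add(Mul(Add(Mul(2, 60, Pow(Add(21, 60), -1)), -23717), Pow(Add(-36, Mul(-1, -88)), -1)), Mul(2522, Pow(33923, -1))) = Add(Mul(Add(Mul(2, 60, Pow(81, -1)), -23717), Pow(Add(-36, 88), -1)), Mul(2522, Rational(1, 33923))) = Add(Mul(Add(Mul(2, 60, Rational(1, 81)), -23717), Pow(52, -1)), Rational(2522, 33923)) = Add(Mul(Add(Rational(40, 27), -23717), Rational(1, 52)), Rational(2522, 33923)) = Add(Mul(Rational(-640319, 27), Rational(1, 52)), Rational(2522, 33923)) = Add(Rational(-640319, 1404), Rational(2522, 33923)) = Rational(-21718000549, 47627892)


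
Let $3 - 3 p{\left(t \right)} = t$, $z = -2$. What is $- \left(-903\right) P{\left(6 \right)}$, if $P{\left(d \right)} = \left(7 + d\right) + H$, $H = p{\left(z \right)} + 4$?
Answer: $16856$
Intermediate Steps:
$p{\left(t \right)} = 1 - \frac{t}{3}$
$H = \frac{17}{3}$ ($H = \left(1 - - \frac{2}{3}\right) + 4 = \left(1 + \frac{2}{3}\right) + 4 = \frac{5}{3} + 4 = \frac{17}{3} \approx 5.6667$)
$P{\left(d \right)} = \frac{38}{3} + d$ ($P{\left(d \right)} = \left(7 + d\right) + \frac{17}{3} = \frac{38}{3} + d$)
$- \left(-903\right) P{\left(6 \right)} = - \left(-903\right) \left(\frac{38}{3} + 6\right) = - \frac{\left(-903\right) 56}{3} = \left(-1\right) \left(-16856\right) = 16856$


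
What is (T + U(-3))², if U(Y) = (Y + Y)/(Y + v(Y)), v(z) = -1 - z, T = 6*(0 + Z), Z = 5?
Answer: 1296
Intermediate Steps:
T = 30 (T = 6*(0 + 5) = 6*5 = 30)
U(Y) = -2*Y (U(Y) = (Y + Y)/(Y + (-1 - Y)) = (2*Y)/(-1) = (2*Y)*(-1) = -2*Y)
(T + U(-3))² = (30 - 2*(-3))² = (30 + 6)² = 36² = 1296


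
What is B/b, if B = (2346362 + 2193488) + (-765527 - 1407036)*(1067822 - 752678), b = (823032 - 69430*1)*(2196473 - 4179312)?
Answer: 342332827111/747135718039 ≈ 0.45819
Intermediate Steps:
b = -1494271436078 (b = (823032 - 69430)*(-1982839) = 753602*(-1982839) = -1494271436078)
B = -684665654222 (B = 4539850 - 2172563*315144 = 4539850 - 684670194072 = -684665654222)
B/b = -684665654222/(-1494271436078) = -684665654222*(-1/1494271436078) = 342332827111/747135718039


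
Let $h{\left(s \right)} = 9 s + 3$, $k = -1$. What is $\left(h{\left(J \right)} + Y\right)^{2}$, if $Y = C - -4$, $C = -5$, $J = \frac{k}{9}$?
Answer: $1$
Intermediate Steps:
$J = - \frac{1}{9} \approx -0.11111$
$h{\left(s \right)} = 3 + 9 s$
$Y = -1$ ($Y = -5 - -4 = -5 + 4 = -1$)
$\left(h{\left(J \right)} + Y\right)^{2} = \left(\left(3 + 9 \left(- \frac{1}{9}\right)\right) - 1\right)^{2} = \left(\left(3 - 1\right) - 1\right)^{2} = \left(2 - 1\right)^{2} = 1^{2} = 1$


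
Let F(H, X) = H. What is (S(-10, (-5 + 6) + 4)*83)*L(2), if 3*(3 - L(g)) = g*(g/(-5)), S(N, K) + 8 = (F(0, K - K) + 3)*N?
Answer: -154546/15 ≈ -10303.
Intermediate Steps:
S(N, K) = -8 + 3*N (S(N, K) = -8 + (0 + 3)*N = -8 + 3*N)
L(g) = 3 + g**2/15 (L(g) = 3 - g*g/(-5)/3 = 3 - g*g*(-1/5)/3 = 3 - g*(-g/5)/3 = 3 - (-1)*g**2/15 = 3 + g**2/15)
(S(-10, (-5 + 6) + 4)*83)*L(2) = ((-8 + 3*(-10))*83)*(3 + (1/15)*2**2) = ((-8 - 30)*83)*(3 + (1/15)*4) = (-38*83)*(3 + 4/15) = -3154*49/15 = -154546/15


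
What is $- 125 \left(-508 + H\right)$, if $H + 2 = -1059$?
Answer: $196125$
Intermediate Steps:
$H = -1061$ ($H = -2 - 1059 = -1061$)
$- 125 \left(-508 + H\right) = - 125 \left(-508 - 1061\right) = \left(-125\right) \left(-1569\right) = 196125$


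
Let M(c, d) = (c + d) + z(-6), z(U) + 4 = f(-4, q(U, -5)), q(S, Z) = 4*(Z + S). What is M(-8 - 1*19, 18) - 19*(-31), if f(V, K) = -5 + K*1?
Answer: 527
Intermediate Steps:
q(S, Z) = 4*S + 4*Z (q(S, Z) = 4*(S + Z) = 4*S + 4*Z)
f(V, K) = -5 + K
z(U) = -29 + 4*U (z(U) = -4 + (-5 + (4*U + 4*(-5))) = -4 + (-5 + (4*U - 20)) = -4 + (-5 + (-20 + 4*U)) = -4 + (-25 + 4*U) = -29 + 4*U)
M(c, d) = -53 + c + d (M(c, d) = (c + d) + (-29 + 4*(-6)) = (c + d) + (-29 - 24) = (c + d) - 53 = -53 + c + d)
M(-8 - 1*19, 18) - 19*(-31) = (-53 + (-8 - 1*19) + 18) - 19*(-31) = (-53 + (-8 - 19) + 18) + 589 = (-53 - 27 + 18) + 589 = -62 + 589 = 527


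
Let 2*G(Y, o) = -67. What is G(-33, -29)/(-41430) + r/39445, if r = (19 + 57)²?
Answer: 19249687/130736508 ≈ 0.14724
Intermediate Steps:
G(Y, o) = -67/2 (G(Y, o) = (½)*(-67) = -67/2)
r = 5776 (r = 76² = 5776)
G(-33, -29)/(-41430) + r/39445 = -67/2/(-41430) + 5776/39445 = -67/2*(-1/41430) + 5776*(1/39445) = 67/82860 + 5776/39445 = 19249687/130736508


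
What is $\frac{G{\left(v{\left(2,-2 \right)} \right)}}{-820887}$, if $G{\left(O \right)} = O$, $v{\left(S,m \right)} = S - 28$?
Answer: $\frac{26}{820887} \approx 3.1673 \cdot 10^{-5}$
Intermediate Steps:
$v{\left(S,m \right)} = -28 + S$
$\frac{G{\left(v{\left(2,-2 \right)} \right)}}{-820887} = \frac{-28 + 2}{-820887} = \left(-26\right) \left(- \frac{1}{820887}\right) = \frac{26}{820887}$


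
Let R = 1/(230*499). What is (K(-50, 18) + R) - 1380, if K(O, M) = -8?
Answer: -159300759/114770 ≈ -1388.0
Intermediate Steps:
R = 1/114770 (R = (1/230)*(1/499) = 1/114770 ≈ 8.7131e-6)
(K(-50, 18) + R) - 1380 = (-8 + 1/114770) - 1380 = -918159/114770 - 1380 = -159300759/114770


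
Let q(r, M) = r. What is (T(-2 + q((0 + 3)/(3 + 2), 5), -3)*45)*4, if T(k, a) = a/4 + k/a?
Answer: -51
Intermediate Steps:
T(k, a) = a/4 + k/a (T(k, a) = a*(1/4) + k/a = a/4 + k/a)
(T(-2 + q((0 + 3)/(3 + 2), 5), -3)*45)*4 = (((1/4)*(-3) + (-2 + (0 + 3)/(3 + 2))/(-3))*45)*4 = ((-3/4 + (-2 + 3/5)*(-1/3))*45)*4 = ((-3/4 - 7/5*(-1/3))*45)*4 = ((-3/4 + 7/15)*45)*4 = -17/60*45*4 = -51/4*4 = -51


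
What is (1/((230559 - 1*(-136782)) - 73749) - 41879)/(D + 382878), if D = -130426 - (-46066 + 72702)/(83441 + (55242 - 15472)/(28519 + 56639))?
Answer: -2730221775347464763/16458107312751911898 ≈ -0.16589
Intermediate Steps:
D = -115846424788417/888213556 (D = -130426 - 26636/(83441 + 39770/85158) = -130426 - 26636/(83441 + 39770*(1/85158)) = -130426 - 26636/(83441 + 19885/42579) = -130426 - 26636/3552854224/42579 = -130426 - 26636*42579/3552854224 = -130426 - 1*283533561/888213556 = -130426 - 283533561/888213556 = -115846424788417/888213556 ≈ -1.3043e+5)
(1/((230559 - 1*(-136782)) - 73749) - 41879)/(D + 382878) = (1/((230559 - 1*(-136782)) - 73749) - 41879)/(-115846424788417/888213556 + 382878) = (1/((230559 + 136782) - 73749) - 41879)/(224231005105751/888213556) = (1/(367341 - 73749) - 41879)*(888213556/224231005105751) = (1/293592 - 41879)*(888213556/224231005105751) = -12295339367/293592*888213556/224231005105751 = -2730221775347464763/16458107312751911898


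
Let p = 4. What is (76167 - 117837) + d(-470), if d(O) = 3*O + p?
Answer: -43076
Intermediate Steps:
d(O) = 4 + 3*O (d(O) = 3*O + 4 = 4 + 3*O)
(76167 - 117837) + d(-470) = (76167 - 117837) + (4 + 3*(-470)) = -41670 + (4 - 1410) = -41670 - 1406 = -43076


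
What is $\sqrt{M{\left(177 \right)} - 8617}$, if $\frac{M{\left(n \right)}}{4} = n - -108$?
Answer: $i \sqrt{7477} \approx 86.47 i$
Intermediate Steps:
$M{\left(n \right)} = 432 + 4 n$ ($M{\left(n \right)} = 4 \left(n - -108\right) = 4 \left(n + 108\right) = 4 \left(108 + n\right) = 432 + 4 n$)
$\sqrt{M{\left(177 \right)} - 8617} = \sqrt{\left(432 + 4 \cdot 177\right) - 8617} = \sqrt{\left(432 + 708\right) + \left(-16642 + 8025\right)} = \sqrt{1140 - 8617} = \sqrt{-7477} = i \sqrt{7477}$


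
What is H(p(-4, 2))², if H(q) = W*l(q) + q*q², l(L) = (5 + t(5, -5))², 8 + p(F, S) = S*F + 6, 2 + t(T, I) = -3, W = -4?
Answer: 1000000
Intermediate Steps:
t(T, I) = -5 (t(T, I) = -2 - 3 = -5)
p(F, S) = -2 + F*S (p(F, S) = -8 + (S*F + 6) = -8 + (F*S + 6) = -8 + (6 + F*S) = -2 + F*S)
l(L) = 0 (l(L) = (5 - 5)² = 0² = 0)
H(q) = q³ (H(q) = -4*0 + q*q² = 0 + q³ = q³)
H(p(-4, 2))² = ((-2 - 4*2)³)² = ((-2 - 8)³)² = ((-10)³)² = (-1000)² = 1000000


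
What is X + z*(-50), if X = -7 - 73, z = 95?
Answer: -4830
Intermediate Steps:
X = -80
X + z*(-50) = -80 + 95*(-50) = -80 - 4750 = -4830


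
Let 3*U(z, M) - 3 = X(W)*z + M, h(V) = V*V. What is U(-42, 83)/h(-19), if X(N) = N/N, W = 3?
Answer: 44/1083 ≈ 0.040628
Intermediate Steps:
h(V) = V**2
X(N) = 1
U(z, M) = 1 + M/3 + z/3 (U(z, M) = 1 + (1*z + M)/3 = 1 + (z + M)/3 = 1 + (M + z)/3 = 1 + (M/3 + z/3) = 1 + M/3 + z/3)
U(-42, 83)/h(-19) = (1 + (1/3)*83 + (1/3)*(-42))/((-19)**2) = (1 + 83/3 - 14)/361 = (44/3)*(1/361) = 44/1083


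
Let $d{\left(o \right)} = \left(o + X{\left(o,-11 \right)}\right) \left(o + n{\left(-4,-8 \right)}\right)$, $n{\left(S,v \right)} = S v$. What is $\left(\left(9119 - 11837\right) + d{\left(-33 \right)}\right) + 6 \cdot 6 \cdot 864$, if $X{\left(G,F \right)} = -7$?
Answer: $28426$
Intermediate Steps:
$d{\left(o \right)} = \left(-7 + o\right) \left(32 + o\right)$ ($d{\left(o \right)} = \left(o - 7\right) \left(o - -32\right) = \left(-7 + o\right) \left(o + 32\right) = \left(-7 + o\right) \left(32 + o\right)$)
$\left(\left(9119 - 11837\right) + d{\left(-33 \right)}\right) + 6 \cdot 6 \cdot 864 = \left(\left(9119 - 11837\right) + \left(-224 + \left(-33\right)^{2} + 25 \left(-33\right)\right)\right) + 6 \cdot 6 \cdot 864 = \left(-2718 - -40\right) + 36 \cdot 864 = \left(-2718 + 40\right) + 31104 = -2678 + 31104 = 28426$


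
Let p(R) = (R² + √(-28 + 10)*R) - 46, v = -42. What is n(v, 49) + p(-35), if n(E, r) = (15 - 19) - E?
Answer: 1217 - 105*I*√2 ≈ 1217.0 - 148.49*I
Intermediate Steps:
p(R) = -46 + R² + 3*I*R*√2 (p(R) = (R² + √(-18)*R) - 46 = (R² + (3*I*√2)*R) - 46 = (R² + 3*I*R*√2) - 46 = -46 + R² + 3*I*R*√2)
n(E, r) = -4 - E
n(v, 49) + p(-35) = (-4 - 1*(-42)) + (-46 + (-35)² + 3*I*(-35)*√2) = (-4 + 42) + (-46 + 1225 - 105*I*√2) = 38 + (1179 - 105*I*√2) = 1217 - 105*I*√2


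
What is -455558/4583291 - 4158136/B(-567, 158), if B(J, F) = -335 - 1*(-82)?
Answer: 19057832049402/1159572623 ≈ 16435.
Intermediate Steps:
B(J, F) = -253 (B(J, F) = -335 + 82 = -253)
-455558/4583291 - 4158136/B(-567, 158) = -455558/4583291 - 4158136/(-253) = -455558*1/4583291 - 4158136*(-1/253) = -455558/4583291 + 4158136/253 = 19057832049402/1159572623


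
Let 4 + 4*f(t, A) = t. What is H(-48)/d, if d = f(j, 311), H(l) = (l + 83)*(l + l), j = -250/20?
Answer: 8960/11 ≈ 814.54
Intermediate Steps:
j = -25/2 (j = -250*1/20 = -25/2 ≈ -12.500)
H(l) = 2*l*(83 + l) (H(l) = (83 + l)*(2*l) = 2*l*(83 + l))
f(t, A) = -1 + t/4
d = -33/8 (d = -1 + (¼)*(-25/2) = -1 - 25/8 = -33/8 ≈ -4.1250)
H(-48)/d = (2*(-48)*(83 - 48))/(-33/8) = (2*(-48)*35)*(-8/33) = -3360*(-8/33) = 8960/11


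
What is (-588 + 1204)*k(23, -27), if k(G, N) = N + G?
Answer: -2464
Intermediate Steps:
k(G, N) = G + N
(-588 + 1204)*k(23, -27) = (-588 + 1204)*(23 - 27) = 616*(-4) = -2464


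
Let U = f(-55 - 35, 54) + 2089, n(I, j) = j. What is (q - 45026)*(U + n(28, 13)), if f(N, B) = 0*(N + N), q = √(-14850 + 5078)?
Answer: -94644652 + 4204*I*√2443 ≈ -9.4645e+7 + 2.0779e+5*I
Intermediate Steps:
q = 2*I*√2443 (q = √(-9772) = 2*I*√2443 ≈ 98.853*I)
f(N, B) = 0 (f(N, B) = 0*(2*N) = 0)
U = 2089 (U = 0 + 2089 = 2089)
(q - 45026)*(U + n(28, 13)) = (2*I*√2443 - 45026)*(2089 + 13) = (-45026 + 2*I*√2443)*2102 = -94644652 + 4204*I*√2443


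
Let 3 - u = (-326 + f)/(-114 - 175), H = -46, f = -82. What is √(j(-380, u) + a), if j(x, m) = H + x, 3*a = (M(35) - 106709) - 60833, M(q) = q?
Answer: I*√506355/3 ≈ 237.2*I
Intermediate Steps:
u = 27/17 (u = 3 - (-326 - 82)/(-114 - 175) = 3 - (-408)/(-289) = 3 - (-408)*(-1)/289 = 3 - 1*24/17 = 3 - 24/17 = 27/17 ≈ 1.5882)
a = -167507/3 (a = ((35 - 106709) - 60833)/3 = (-106674 - 60833)/3 = (⅓)*(-167507) = -167507/3 ≈ -55836.)
j(x, m) = -46 + x
√(j(-380, u) + a) = √((-46 - 380) - 167507/3) = √(-426 - 167507/3) = √(-168785/3) = I*√506355/3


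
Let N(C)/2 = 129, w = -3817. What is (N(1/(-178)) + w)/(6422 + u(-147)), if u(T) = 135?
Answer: -3559/6557 ≈ -0.54278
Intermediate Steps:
N(C) = 258 (N(C) = 2*129 = 258)
(N(1/(-178)) + w)/(6422 + u(-147)) = (258 - 3817)/(6422 + 135) = -3559/6557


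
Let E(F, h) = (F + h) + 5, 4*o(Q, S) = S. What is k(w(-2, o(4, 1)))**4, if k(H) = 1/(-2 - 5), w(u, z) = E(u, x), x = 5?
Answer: 1/2401 ≈ 0.00041649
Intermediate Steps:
o(Q, S) = S/4
E(F, h) = 5 + F + h
w(u, z) = 10 + u (w(u, z) = 5 + u + 5 = 10 + u)
k(H) = -1/7 (k(H) = 1/(-7) = -1/7)
k(w(-2, o(4, 1)))**4 = (-1/7)**4 = 1/2401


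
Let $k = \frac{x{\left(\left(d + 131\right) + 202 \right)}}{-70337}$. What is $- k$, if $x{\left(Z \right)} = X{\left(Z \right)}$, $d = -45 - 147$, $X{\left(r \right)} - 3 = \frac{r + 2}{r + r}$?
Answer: $\frac{989}{19835034} \approx 4.9861 \cdot 10^{-5}$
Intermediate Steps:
$X{\left(r \right)} = 3 + \frac{2 + r}{2 r}$ ($X{\left(r \right)} = 3 + \frac{r + 2}{r + r} = 3 + \frac{2 + r}{2 r}$)
$d = -192$
$x{\left(Z \right)} = \frac{7}{2} + \frac{1}{Z}$
$k = - \frac{989}{19835034}$ ($k = \frac{\frac{7}{2} + \frac{1}{\left(-192 + 131\right) + 202}}{-70337} = \left(\frac{7}{2} + \frac{1}{-61 + 202}\right) \left(- \frac{1}{70337}\right) = \left(\frac{7}{2} + \frac{1}{141}\right) \left(- \frac{1}{70337}\right) = \frac{989}{282} \left(- \frac{1}{70337}\right) = - \frac{989}{19835034} \approx -4.9861 \cdot 10^{-5}$)
$- k = \left(-1\right) \left(- \frac{989}{19835034}\right) = \frac{989}{19835034}$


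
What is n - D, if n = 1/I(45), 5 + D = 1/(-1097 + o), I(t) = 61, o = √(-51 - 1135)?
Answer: 368672987/73480295 + I*√1186/1204595 ≈ 5.0173 + 2.8589e-5*I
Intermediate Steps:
o = I*√1186 (o = √(-1186) = I*√1186 ≈ 34.438*I)
D = -5 + 1/(-1097 + I*√1186) ≈ -5.0009 - 2.8589e-5*I
n = 1/61 ≈ 0.016393
n - D = 1/61 - (-6024072/1204595 - I*√1186/1204595) = 1/61 + (6024072/1204595 + I*√1186/1204595) = 368672987/73480295 + I*√1186/1204595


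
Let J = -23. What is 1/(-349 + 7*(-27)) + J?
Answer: -12375/538 ≈ -23.002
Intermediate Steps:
1/(-349 + 7*(-27)) + J = 1/(-349 + 7*(-27)) - 23 = 1/(-349 - 189) - 23 = 1/(-538) - 23 = -1/538 - 23 = -12375/538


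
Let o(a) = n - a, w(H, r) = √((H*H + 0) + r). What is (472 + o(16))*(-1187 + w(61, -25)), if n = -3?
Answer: -537711 + 1812*√231 ≈ -5.1017e+5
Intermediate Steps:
w(H, r) = √(r + H²) (w(H, r) = √((H² + 0) + r) = √(H² + r) = √(r + H²))
o(a) = -3 - a
(472 + o(16))*(-1187 + w(61, -25)) = (472 + (-3 - 1*16))*(-1187 + √(-25 + 61²)) = (472 + (-3 - 16))*(-1187 + √(-25 + 3721)) = (472 - 19)*(-1187 + √3696) = 453*(-1187 + 4*√231) = -537711 + 1812*√231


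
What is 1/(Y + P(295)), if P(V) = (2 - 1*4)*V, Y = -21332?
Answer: -1/21922 ≈ -4.5616e-5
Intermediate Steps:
P(V) = -2*V (P(V) = (2 - 4)*V = -2*V)
1/(Y + P(295)) = 1/(-21332 - 2*295) = 1/(-21332 - 590) = 1/(-21922) = -1/21922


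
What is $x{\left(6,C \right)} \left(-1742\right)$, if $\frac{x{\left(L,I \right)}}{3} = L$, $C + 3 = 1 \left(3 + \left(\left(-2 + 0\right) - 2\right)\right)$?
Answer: $-31356$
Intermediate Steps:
$C = -4$ ($C = -3 + 1 \left(3 + \left(\left(-2 + 0\right) - 2\right)\right) = -3 + 1 \left(3 - 4\right) = -3 + 1 \left(-1\right) = -3 - 1 = -4$)
$x{\left(L,I \right)} = 3 L$
$x{\left(6,C \right)} \left(-1742\right) = 3 \cdot 6 \left(-1742\right) = 18 \left(-1742\right) = -31356$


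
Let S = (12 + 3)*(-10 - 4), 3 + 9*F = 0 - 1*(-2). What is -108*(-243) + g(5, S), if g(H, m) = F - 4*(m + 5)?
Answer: 243575/9 ≈ 27064.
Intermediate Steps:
F = -⅑ (F = -⅓ + (0 - 1*(-2))/9 = -⅓ + (0 + 2)/9 = -⅓ + (⅑)*2 = -⅓ + 2/9 = -⅑ ≈ -0.11111)
S = -210 (S = 15*(-14) = -210)
g(H, m) = -181/9 - 4*m (g(H, m) = -⅑ - 4*(m + 5) = -⅑ - 4*(5 + m) = -⅑ + (-20 - 4*m) = -181/9 - 4*m)
-108*(-243) + g(5, S) = -108*(-243) + (-181/9 - 4*(-210)) = 26244 + (-181/9 + 840) = 26244 + 7379/9 = 243575/9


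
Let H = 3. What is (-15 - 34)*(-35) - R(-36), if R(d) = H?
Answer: 1712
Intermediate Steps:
R(d) = 3
(-15 - 34)*(-35) - R(-36) = (-15 - 34)*(-35) - 1*3 = -49*(-35) - 3 = 1715 - 3 = 1712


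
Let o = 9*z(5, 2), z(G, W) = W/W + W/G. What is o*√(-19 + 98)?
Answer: 63*√79/5 ≈ 111.99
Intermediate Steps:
z(G, W) = 1 + W/G
o = 63/5 (o = 9*((5 + 2)/5) = 9*((⅕)*7) = 9*(7/5) = 63/5 ≈ 12.600)
o*√(-19 + 98) = 63*√(-19 + 98)/5 = 63*√79/5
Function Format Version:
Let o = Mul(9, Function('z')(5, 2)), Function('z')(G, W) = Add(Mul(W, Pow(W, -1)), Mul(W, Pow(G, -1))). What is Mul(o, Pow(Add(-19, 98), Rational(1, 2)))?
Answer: Mul(Rational(63, 5), Pow(79, Rational(1, 2))) ≈ 111.99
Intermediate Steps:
Function('z')(G, W) = Add(1, Mul(W, Pow(G, -1)))
o = Rational(63, 5) (o = Mul(9, Mul(Pow(5, -1), Add(5, 2))) = Mul(9, Mul(Rational(1, 5), 7)) = Mul(9, Rational(7, 5)) = Rational(63, 5) ≈ 12.600)
Mul(o, Pow(Add(-19, 98), Rational(1, 2))) = Mul(Rational(63, 5), Pow(Add(-19, 98), Rational(1, 2))) = Mul(Rational(63, 5), Pow(79, Rational(1, 2)))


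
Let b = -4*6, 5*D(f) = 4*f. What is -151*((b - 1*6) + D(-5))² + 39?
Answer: -174517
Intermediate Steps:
D(f) = 4*f/5 (D(f) = (4*f)/5 = 4*f/5)
b = -24
-151*((b - 1*6) + D(-5))² + 39 = -151*((-24 - 1*6) + (⅘)*(-5))² + 39 = -151*((-24 - 6) - 4)² + 39 = -151*(-30 - 4)² + 39 = -151*(-34)² + 39 = -151*1156 + 39 = -174556 + 39 = -174517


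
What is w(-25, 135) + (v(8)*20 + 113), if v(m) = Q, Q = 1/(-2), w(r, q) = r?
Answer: 78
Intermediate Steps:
Q = -½ ≈ -0.50000
v(m) = -½
w(-25, 135) + (v(8)*20 + 113) = -25 + (-½*20 + 113) = -25 + (-10 + 113) = -25 + 103 = 78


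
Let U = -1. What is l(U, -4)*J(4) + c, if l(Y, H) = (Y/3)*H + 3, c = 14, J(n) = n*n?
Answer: 250/3 ≈ 83.333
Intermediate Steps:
J(n) = n²
l(Y, H) = 3 + H*Y/3 (l(Y, H) = (Y*(⅓))*H + 3 = (Y/3)*H + 3 = H*Y/3 + 3 = 3 + H*Y/3)
l(U, -4)*J(4) + c = (3 + (⅓)*(-4)*(-1))*4² + 14 = (3 + 4/3)*16 + 14 = (13/3)*16 + 14 = 208/3 + 14 = 250/3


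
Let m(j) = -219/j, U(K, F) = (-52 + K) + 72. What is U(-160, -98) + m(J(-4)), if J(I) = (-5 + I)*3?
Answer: -1187/9 ≈ -131.89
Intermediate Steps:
J(I) = -15 + 3*I
U(K, F) = 20 + K
U(-160, -98) + m(J(-4)) = (20 - 160) - 219/(-15 + 3*(-4)) = -140 - 219/(-15 - 12) = -140 - 219/(-27) = -140 - 219*(-1/27) = -140 + 73/9 = -1187/9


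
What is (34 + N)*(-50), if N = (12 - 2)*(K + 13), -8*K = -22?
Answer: -9575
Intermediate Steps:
K = 11/4 (K = -⅛*(-22) = 11/4 ≈ 2.7500)
N = 315/2 (N = (12 - 2)*(11/4 + 13) = 10*(63/4) = 315/2 ≈ 157.50)
(34 + N)*(-50) = (34 + 315/2)*(-50) = (383/2)*(-50) = -9575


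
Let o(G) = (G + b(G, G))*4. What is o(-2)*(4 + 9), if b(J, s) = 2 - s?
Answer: 104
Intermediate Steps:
o(G) = 8 (o(G) = (G + (2 - G))*4 = 2*4 = 8)
o(-2)*(4 + 9) = 8*(4 + 9) = 8*13 = 104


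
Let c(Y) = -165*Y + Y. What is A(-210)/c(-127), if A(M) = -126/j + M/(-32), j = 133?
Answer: 1707/6331712 ≈ 0.00026960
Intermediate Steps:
A(M) = -18/19 - M/32 (A(M) = -126/133 + M/(-32) = -126*1/133 + M*(-1/32) = -18/19 - M/32)
c(Y) = -164*Y
A(-210)/c(-127) = (-18/19 - 1/32*(-210))/((-164*(-127))) = (-18/19 + 105/16)/20828 = (1707/304)*(1/20828) = 1707/6331712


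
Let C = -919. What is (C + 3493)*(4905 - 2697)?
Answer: 5683392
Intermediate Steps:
(C + 3493)*(4905 - 2697) = (-919 + 3493)*(4905 - 2697) = 2574*2208 = 5683392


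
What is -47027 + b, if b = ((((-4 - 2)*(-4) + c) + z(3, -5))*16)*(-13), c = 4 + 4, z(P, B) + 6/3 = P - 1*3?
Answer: -53267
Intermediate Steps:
z(P, B) = -5 + P (z(P, B) = -2 + (P - 1*3) = -2 + (P - 3) = -2 + (-3 + P) = -5 + P)
c = 8
b = -6240 (b = ((((-4 - 2)*(-4) + 8) + (-5 + 3))*16)*(-13) = (((-6*(-4) + 8) - 2)*16)*(-13) = (((24 + 8) - 2)*16)*(-13) = ((32 - 2)*16)*(-13) = (30*16)*(-13) = 480*(-13) = -6240)
-47027 + b = -47027 - 6240 = -53267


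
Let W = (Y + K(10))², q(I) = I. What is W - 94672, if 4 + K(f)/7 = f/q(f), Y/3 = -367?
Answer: 1164212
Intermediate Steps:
Y = -1101 (Y = 3*(-367) = -1101)
K(f) = -21 (K(f) = -28 + 7*(f/f) = -28 + 7*1 = -28 + 7 = -21)
W = 1258884 (W = (-1101 - 21)² = (-1122)² = 1258884)
W - 94672 = 1258884 - 94672 = 1164212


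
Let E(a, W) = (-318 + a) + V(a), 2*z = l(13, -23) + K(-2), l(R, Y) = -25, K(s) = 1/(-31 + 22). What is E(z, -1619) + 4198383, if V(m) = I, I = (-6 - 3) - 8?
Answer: 37782319/9 ≈ 4.1980e+6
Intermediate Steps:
I = -17 (I = -9 - 8 = -17)
K(s) = -⅑ (K(s) = 1/(-9) = -⅑)
V(m) = -17
z = -113/9 (z = (-25 - ⅑)/2 = (½)*(-226/9) = -113/9 ≈ -12.556)
E(a, W) = -335 + a (E(a, W) = (-318 + a) - 17 = -335 + a)
E(z, -1619) + 4198383 = (-335 - 113/9) + 4198383 = -3128/9 + 4198383 = 37782319/9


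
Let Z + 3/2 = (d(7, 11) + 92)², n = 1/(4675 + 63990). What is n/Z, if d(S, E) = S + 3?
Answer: 2/1428575325 ≈ 1.4000e-9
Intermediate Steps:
d(S, E) = 3 + S
n = 1/68665 ≈ 1.4563e-5
Z = 20805/2 (Z = -3/2 + ((3 + 7) + 92)² = -3/2 + (10 + 92)² = -3/2 + 102² = -3/2 + 10404 = 20805/2 ≈ 10403.)
n/Z = 1/(68665*(20805/2)) = (1/68665)*(2/20805) = 2/1428575325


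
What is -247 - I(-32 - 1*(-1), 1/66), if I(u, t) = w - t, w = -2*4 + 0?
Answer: -15773/66 ≈ -238.98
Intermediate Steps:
w = -8 (w = -8 + 0 = -8)
I(u, t) = -8 - t
-247 - I(-32 - 1*(-1), 1/66) = -247 - (-8 - 1/66) = -247 - 1*(-529/66) = -247 + 529/66 = -15773/66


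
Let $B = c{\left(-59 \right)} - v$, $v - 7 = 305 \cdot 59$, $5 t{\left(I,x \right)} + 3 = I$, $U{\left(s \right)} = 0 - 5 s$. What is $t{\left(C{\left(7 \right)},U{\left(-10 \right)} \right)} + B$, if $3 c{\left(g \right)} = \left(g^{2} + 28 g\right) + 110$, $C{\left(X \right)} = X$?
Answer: $- \frac{260323}{15} \approx -17355.0$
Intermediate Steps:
$U{\left(s \right)} = - 5 s$
$c{\left(g \right)} = \frac{110}{3} + \frac{g^{2}}{3} + \frac{28 g}{3}$ ($c{\left(g \right)} = \frac{\left(g^{2} + 28 g\right) + 110}{3} = \frac{110 + g^{2} + 28 g}{3} = \frac{110}{3} + \frac{g^{2}}{3} + \frac{28 g}{3}$)
$t{\left(I,x \right)} = - \frac{3}{5} + \frac{I}{5}$
$v = 18002$ ($v = 7 + 305 \cdot 59 = 7 + 17995 = 18002$)
$B = - \frac{52067}{3}$ ($B = \left(\frac{110}{3} + \frac{\left(-59\right)^{2}}{3} + \frac{28}{3} \left(-59\right)\right) - 18002 = \left(\frac{110}{3} + \frac{1}{3} \cdot 3481 - \frac{1652}{3}\right) - 18002 = \left(\frac{110}{3} + \frac{3481}{3} - \frac{1652}{3}\right) - 18002 = \frac{1939}{3} - 18002 = - \frac{52067}{3} \approx -17356.0$)
$t{\left(C{\left(7 \right)},U{\left(-10 \right)} \right)} + B = \left(- \frac{3}{5} + \frac{1}{5} \cdot 7\right) - \frac{52067}{3} = \left(- \frac{3}{5} + \frac{7}{5}\right) - \frac{52067}{3} = \frac{4}{5} - \frac{52067}{3} = - \frac{260323}{15}$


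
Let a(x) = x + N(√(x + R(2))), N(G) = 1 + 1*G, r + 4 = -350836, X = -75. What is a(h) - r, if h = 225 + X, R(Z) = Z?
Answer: 350991 + 2*√38 ≈ 3.5100e+5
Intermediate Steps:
r = -350840 (r = -4 - 350836 = -350840)
h = 150 (h = 225 - 75 = 150)
N(G) = 1 + G
a(x) = 1 + x + √(2 + x) (a(x) = x + (1 + √(x + 2)) = x + (1 + √(2 + x)) = 1 + x + √(2 + x))
a(h) - r = (1 + 150 + √(2 + 150)) - 1*(-350840) = (1 + 150 + √152) + 350840 = (1 + 150 + 2*√38) + 350840 = (151 + 2*√38) + 350840 = 350991 + 2*√38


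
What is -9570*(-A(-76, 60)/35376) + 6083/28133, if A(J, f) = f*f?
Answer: 262297973/269273 ≈ 974.10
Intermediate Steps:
A(J, f) = f**2
-9570*(-A(-76, 60)/35376) + 6083/28133 = -9570/((-35376/(60**2))) + 6083/28133 = -9570/((-35376/3600)) + 6083*(1/28133) = -9570/((-35376*1/3600)) + 869/4019 = -9570/(-737/75) + 869/4019 = -9570*(-75/737) + 869/4019 = 65250/67 + 869/4019 = 262297973/269273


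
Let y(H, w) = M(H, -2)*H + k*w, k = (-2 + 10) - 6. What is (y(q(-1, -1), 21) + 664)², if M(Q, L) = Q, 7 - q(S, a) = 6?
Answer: 499849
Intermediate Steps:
q(S, a) = 1 (q(S, a) = 7 - 1*6 = 7 - 6 = 1)
k = 2 (k = 8 - 6 = 2)
y(H, w) = H² + 2*w (y(H, w) = H*H + 2*w = H² + 2*w)
(y(q(-1, -1), 21) + 664)² = ((1² + 2*21) + 664)² = ((1 + 42) + 664)² = (43 + 664)² = 707² = 499849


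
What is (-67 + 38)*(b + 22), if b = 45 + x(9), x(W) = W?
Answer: -2204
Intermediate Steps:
b = 54 (b = 45 + 9 = 54)
(-67 + 38)*(b + 22) = (-67 + 38)*(54 + 22) = -29*76 = -2204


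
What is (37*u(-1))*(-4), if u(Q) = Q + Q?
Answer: 296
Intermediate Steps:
u(Q) = 2*Q
(37*u(-1))*(-4) = (37*(2*(-1)))*(-4) = (37*(-2))*(-4) = -74*(-4) = 296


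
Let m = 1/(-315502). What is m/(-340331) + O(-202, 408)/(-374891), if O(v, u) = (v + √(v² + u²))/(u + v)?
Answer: 985902258285/376923469841748566 - √51817/38613773 ≈ -3.2795e-6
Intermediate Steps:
m = -1/315502 ≈ -3.1696e-6
O(v, u) = (v + √(u² + v²))/(u + v)
m/(-340331) + O(-202, 408)/(-374891) = -1/315502/(-340331) + ((-202 + √(408² + (-202)²))/(408 - 202))/(-374891) = -1/315502*(-1/340331) + ((-202 + √(166464 + 40804))/206)*(-1/374891) = 1/107375111162 + ((-202 + √207268)/206)*(-1/374891) = 1/107375111162 + ((-202 + 2*√51817)/206)*(-1/374891) = 1/107375111162 + (-101/103 + √51817/103)*(-1/374891) = 1/107375111162 + (101/38613773 - √51817/38613773) = 985902258285/376923469841748566 - √51817/38613773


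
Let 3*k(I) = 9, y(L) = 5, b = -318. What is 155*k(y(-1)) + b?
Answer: 147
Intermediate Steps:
k(I) = 3 (k(I) = (⅓)*9 = 3)
155*k(y(-1)) + b = 155*3 - 318 = 465 - 318 = 147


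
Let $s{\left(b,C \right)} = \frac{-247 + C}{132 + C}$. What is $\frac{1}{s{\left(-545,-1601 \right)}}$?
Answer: $\frac{1469}{1848} \approx 0.79491$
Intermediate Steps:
$s{\left(b,C \right)} = \frac{-247 + C}{132 + C}$
$\frac{1}{s{\left(-545,-1601 \right)}} = \frac{1}{\frac{1}{132 - 1601} \left(-247 - 1601\right)} = \frac{1}{\frac{1}{-1469} \left(-1848\right)} = \frac{1}{\left(- \frac{1}{1469}\right) \left(-1848\right)} = \frac{1}{\frac{1848}{1469}} = \frac{1469}{1848}$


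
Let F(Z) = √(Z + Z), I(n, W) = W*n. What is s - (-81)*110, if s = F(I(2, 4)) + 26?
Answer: 8940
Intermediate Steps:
F(Z) = √2*√Z (F(Z) = √(2*Z) = √2*√Z)
s = 30 (s = √2*√(4*2) + 26 = √2*√8 + 26 = √2*(2*√2) + 26 = 4 + 26 = 30)
s - (-81)*110 = 30 - (-81)*110 = 30 - 81*(-110) = 30 + 8910 = 8940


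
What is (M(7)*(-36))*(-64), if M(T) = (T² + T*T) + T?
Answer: 241920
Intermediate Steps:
M(T) = T + 2*T² (M(T) = (T² + T²) + T = 2*T² + T = T + 2*T²)
(M(7)*(-36))*(-64) = ((7*(1 + 2*7))*(-36))*(-64) = ((7*(1 + 14))*(-36))*(-64) = ((7*15)*(-36))*(-64) = (105*(-36))*(-64) = -3780*(-64) = 241920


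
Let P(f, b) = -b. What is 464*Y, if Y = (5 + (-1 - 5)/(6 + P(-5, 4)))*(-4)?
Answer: -3712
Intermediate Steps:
Y = -8 (Y = (5 + (-1 - 5)/(6 - 1*4))*(-4) = (5 - 6/(6 - 4))*(-4) = (5 - 6/2)*(-4) = (5 - 6*1/2)*(-4) = (5 - 3)*(-4) = 2*(-4) = -8)
464*Y = 464*(-8) = -3712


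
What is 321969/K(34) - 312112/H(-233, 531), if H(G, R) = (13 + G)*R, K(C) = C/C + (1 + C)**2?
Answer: 9498766973/35805330 ≈ 265.29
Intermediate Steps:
K(C) = 1 + (1 + C)**2
H(G, R) = R*(13 + G)
321969/K(34) - 312112/H(-233, 531) = 321969/(1 + (1 + 34)**2) - 312112*1/(531*(13 - 233)) = 321969/(1 + 35**2) - 312112/(531*(-220)) = 321969/(1 + 1225) - 312112/(-116820) = 321969/1226 - 312112*(-1/116820) = 321969*(1/1226) + 78028/29205 = 321969/1226 + 78028/29205 = 9498766973/35805330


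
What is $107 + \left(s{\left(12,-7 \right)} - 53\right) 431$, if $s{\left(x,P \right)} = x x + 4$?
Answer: $41052$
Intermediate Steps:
$s{\left(x,P \right)} = 4 + x^{2}$ ($s{\left(x,P \right)} = x^{2} + 4 = 4 + x^{2}$)
$107 + \left(s{\left(12,-7 \right)} - 53\right) 431 = 107 + \left(\left(4 + 12^{2}\right) - 53\right) 431 = 107 + \left(\left(4 + 144\right) - 53\right) 431 = 107 + \left(148 - 53\right) 431 = 107 + 95 \cdot 431 = 107 + 40945 = 41052$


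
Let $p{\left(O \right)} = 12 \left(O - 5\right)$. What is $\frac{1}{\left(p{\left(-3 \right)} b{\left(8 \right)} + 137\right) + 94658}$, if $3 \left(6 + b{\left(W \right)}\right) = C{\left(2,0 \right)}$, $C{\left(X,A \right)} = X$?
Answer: $\frac{1}{95307} \approx 1.0492 \cdot 10^{-5}$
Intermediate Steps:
$b{\left(W \right)} = - \frac{16}{3}$ ($b{\left(W \right)} = -6 + \frac{1}{3} \cdot 2 = -6 + \frac{2}{3} = - \frac{16}{3}$)
$p{\left(O \right)} = -60 + 12 O$ ($p{\left(O \right)} = 12 \left(-5 + O\right) = -60 + 12 O$)
$\frac{1}{\left(p{\left(-3 \right)} b{\left(8 \right)} + 137\right) + 94658} = \frac{1}{\left(\left(-60 + 12 \left(-3\right)\right) \left(- \frac{16}{3}\right) + 137\right) + 94658} = \frac{1}{\left(\left(-60 - 36\right) \left(- \frac{16}{3}\right) + 137\right) + 94658} = \frac{1}{\left(\left(-96\right) \left(- \frac{16}{3}\right) + 137\right) + 94658} = \frac{1}{\left(512 + 137\right) + 94658} = \frac{1}{649 + 94658} = \frac{1}{95307}$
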